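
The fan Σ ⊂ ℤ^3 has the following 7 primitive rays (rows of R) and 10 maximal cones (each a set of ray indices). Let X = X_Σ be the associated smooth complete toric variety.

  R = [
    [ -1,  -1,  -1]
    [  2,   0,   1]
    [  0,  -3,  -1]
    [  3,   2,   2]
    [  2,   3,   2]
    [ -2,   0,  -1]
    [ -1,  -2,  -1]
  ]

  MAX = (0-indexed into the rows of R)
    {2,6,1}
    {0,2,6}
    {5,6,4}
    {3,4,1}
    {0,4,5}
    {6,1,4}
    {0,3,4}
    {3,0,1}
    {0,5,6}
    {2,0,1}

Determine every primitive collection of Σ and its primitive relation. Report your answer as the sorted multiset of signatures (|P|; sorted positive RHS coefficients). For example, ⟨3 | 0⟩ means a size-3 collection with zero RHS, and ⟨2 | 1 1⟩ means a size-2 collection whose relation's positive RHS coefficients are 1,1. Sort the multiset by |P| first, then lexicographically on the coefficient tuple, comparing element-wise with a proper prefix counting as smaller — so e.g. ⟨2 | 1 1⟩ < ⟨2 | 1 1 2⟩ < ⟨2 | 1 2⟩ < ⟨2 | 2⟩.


9 minimal non-faces of Δ(Σ) (on 7 rays):

  • {1,5}:  v_{1} + v_{5} = 0 — sig = ⟨2 | 0⟩
  • {2,4}:  v_{2} + v_{4} = v_{1} — sig = ⟨2 | 1⟩
  • {3,6}:  v_{3} + v_{6} = v_{1} — sig = ⟨2 | 1⟩
  • {2,5}:  v_{2} + v_{5} = v_{0} + v_{6} — sig = ⟨2 | 1 1⟩
  • {3,5}:  v_{3} + v_{5} = v_{0} + v_{4} — sig = ⟨2 | 1 1⟩
  • {2,3}:  v_{2} + v_{3} = v_{0} + 2·v_{1} — sig = ⟨2 | 1 2⟩
  • {0,4,6}:  v_{0} + v_{4} + v_{6} = 0 — sig = ⟨3 | 0⟩
  • {0,1,4}:  v_{0} + v_{1} + v_{4} = v_{3} — sig = ⟨3 | 1⟩
  • {0,1,6}:  v_{0} + v_{1} + v_{6} = v_{2} — sig = ⟨3 | 1⟩

Hence PRS(X_Σ) =
    |P|=2: 6 collections, coeffs (), (1), (1), (1,1), (1,1), (1,2)
    |P|=3: 3 collections, coeffs (), (1), (1)


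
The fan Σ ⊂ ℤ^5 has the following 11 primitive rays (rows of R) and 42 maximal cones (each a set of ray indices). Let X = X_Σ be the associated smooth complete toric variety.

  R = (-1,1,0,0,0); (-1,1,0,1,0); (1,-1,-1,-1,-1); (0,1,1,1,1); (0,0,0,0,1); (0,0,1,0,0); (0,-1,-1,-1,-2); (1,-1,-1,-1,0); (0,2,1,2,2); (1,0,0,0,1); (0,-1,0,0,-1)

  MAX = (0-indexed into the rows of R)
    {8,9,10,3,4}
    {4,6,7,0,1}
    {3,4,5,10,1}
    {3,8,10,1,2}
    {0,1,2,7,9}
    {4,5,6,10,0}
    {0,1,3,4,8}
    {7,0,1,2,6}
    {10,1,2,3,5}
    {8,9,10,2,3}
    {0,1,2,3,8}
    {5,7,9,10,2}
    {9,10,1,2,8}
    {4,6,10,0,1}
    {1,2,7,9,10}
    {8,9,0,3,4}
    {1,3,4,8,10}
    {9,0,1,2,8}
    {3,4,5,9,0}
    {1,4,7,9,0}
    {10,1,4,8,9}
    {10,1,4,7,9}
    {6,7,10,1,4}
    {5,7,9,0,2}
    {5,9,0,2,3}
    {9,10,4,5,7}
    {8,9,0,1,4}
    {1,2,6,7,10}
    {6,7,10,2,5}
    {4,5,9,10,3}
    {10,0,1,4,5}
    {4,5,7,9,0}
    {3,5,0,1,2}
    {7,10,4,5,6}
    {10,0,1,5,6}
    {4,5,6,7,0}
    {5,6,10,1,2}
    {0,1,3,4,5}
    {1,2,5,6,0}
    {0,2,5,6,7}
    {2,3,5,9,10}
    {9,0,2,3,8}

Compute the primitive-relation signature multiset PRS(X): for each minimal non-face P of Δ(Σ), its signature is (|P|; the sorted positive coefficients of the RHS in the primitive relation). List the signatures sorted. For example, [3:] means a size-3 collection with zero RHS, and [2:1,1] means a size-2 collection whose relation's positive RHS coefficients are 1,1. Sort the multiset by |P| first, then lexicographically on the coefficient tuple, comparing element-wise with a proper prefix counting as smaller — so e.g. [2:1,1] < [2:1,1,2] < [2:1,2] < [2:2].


Primitive collections (16):

  • {2,4}:  v_{2} + v_{4} = v_{7} ; sig = [2:1]
  • {3,7}:  v_{3} + v_{7} = v_{9} ; sig = [2:1]
  • {6,9}:  v_{6} + v_{9} = v_{2} ; sig = [2:1]
  • {3,6}:  v_{3} + v_{6} = v_{1} + v_{2} + v_{5} ; sig = [2:1,1,1]
  • {6,8}:  v_{6} + v_{8} = v_{1} + v_{2} + v_{3} ; sig = [2:1,1,1]
  • {7,8}:  v_{7} + v_{8} = v_{1} + 2·v_{9} ; sig = [2:1,2]
  • {5,8}:  v_{5} + v_{8} = 2·v_{3} ; sig = [2:2]
  • {0,9,10}:  v_{0} + v_{9} + v_{10} = 0 ; sig = [3:]
  • {1,5,7}:  v_{1} + v_{5} + v_{7} = 0 ; sig = [3:]
  • {0,2,10}:  v_{0} + v_{2} + v_{10} = v_{6} ; sig = [3:1]
  • {1,3,9}:  v_{1} + v_{3} + v_{9} = v_{8} ; sig = [3:1]
  • {1,5,9}:  v_{1} + v_{5} + v_{9} = v_{3} ; sig = [3:1]
  • {0,3,10}:  v_{0} + v_{3} + v_{10} = v_{1} + v_{5} ; sig = [3:1,1]
  • {0,7,10}:  v_{0} + v_{7} + v_{10} = v_{4} + v_{6} ; sig = [3:1,1]
  • {0,8,10}:  v_{0} + v_{8} + v_{10} = v_{1} + v_{3} ; sig = [3:1,1]
  • {1,4,5,6}:  v_{1} + v_{4} + v_{5} + v_{6} = v_{0} + v_{10} ; sig = [4:1,1]

Sorted signature multiset PRS(X):
    [2:1]
    [2:1]
    [2:1]
    [2:1,1,1]
    [2:1,1,1]
    [2:1,2]
    [2:2]
    [3:]
    [3:]
    [3:1]
    [3:1]
    [3:1]
    [3:1,1]
    [3:1,1]
    [3:1,1]
    [4:1,1]


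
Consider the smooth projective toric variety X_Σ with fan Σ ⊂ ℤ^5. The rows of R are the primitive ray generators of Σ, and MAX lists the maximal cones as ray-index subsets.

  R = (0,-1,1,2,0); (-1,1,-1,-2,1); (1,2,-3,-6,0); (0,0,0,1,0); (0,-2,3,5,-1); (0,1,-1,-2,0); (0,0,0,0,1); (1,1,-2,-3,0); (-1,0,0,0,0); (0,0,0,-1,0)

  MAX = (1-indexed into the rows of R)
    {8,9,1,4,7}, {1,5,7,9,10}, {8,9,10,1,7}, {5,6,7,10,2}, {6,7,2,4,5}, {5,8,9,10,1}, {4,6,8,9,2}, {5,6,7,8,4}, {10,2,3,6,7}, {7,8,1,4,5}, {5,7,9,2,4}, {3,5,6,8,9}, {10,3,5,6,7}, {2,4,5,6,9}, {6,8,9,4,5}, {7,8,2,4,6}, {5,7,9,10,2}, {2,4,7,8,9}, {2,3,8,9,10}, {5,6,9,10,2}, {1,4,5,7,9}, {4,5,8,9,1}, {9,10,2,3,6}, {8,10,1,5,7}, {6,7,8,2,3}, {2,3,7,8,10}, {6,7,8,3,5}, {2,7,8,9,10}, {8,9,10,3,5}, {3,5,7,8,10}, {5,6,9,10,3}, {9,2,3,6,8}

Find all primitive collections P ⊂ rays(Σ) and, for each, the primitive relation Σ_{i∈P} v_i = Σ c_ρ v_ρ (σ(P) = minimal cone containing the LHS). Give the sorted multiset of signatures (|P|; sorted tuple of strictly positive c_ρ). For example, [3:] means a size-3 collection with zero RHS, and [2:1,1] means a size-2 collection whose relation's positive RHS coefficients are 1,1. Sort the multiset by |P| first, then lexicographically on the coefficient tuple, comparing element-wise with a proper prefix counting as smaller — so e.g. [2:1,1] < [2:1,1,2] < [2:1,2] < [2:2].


Δ(Σ) — 10 vertices, 11 min non-faces:

  P={1,6}:  v_{1} + v_{6} = 0 ; sig = [2:]
  P={4,10}:  v_{4} + v_{10} = 0 ; sig = [2:]
  P={1,2}:  v_{1} + v_{2} = v_{7} + v_{9} ; sig = [2:1,1]
  P={1,3}:  v_{1} + v_{3} = v_{8} + v_{10} ; sig = [2:1,1]
  P={3,4}:  v_{3} + v_{4} = v_{6} + v_{8} ; sig = [2:1,1]
  P={2,5,8}:  v_{2} + v_{5} + v_{8} = 0 ; sig = [3:]
  P={6,7,9}:  v_{6} + v_{7} + v_{9} = v_{2} ; sig = [3:1]
  P={6,8,10}:  v_{6} + v_{8} + v_{10} = v_{3} ; sig = [3:1]
  P={2,3,5}:  v_{2} + v_{3} + v_{5} = v_{6} + v_{10} ; sig = [3:1,1]
  P={3,7,9}:  v_{3} + v_{7} + v_{9} = v_{2} + v_{8} + v_{10} ; sig = [3:1,1,1]
  P={5,7,8,9}:  v_{5} + v_{7} + v_{8} + v_{9} = v_{1} ; sig = [4:1]

so the primitive-relation signature multiset is
[[2:], [2:], [2:1,1], [2:1,1], [2:1,1], [3:], [3:1], [3:1], [3:1,1], [3:1,1,1], [4:1]]


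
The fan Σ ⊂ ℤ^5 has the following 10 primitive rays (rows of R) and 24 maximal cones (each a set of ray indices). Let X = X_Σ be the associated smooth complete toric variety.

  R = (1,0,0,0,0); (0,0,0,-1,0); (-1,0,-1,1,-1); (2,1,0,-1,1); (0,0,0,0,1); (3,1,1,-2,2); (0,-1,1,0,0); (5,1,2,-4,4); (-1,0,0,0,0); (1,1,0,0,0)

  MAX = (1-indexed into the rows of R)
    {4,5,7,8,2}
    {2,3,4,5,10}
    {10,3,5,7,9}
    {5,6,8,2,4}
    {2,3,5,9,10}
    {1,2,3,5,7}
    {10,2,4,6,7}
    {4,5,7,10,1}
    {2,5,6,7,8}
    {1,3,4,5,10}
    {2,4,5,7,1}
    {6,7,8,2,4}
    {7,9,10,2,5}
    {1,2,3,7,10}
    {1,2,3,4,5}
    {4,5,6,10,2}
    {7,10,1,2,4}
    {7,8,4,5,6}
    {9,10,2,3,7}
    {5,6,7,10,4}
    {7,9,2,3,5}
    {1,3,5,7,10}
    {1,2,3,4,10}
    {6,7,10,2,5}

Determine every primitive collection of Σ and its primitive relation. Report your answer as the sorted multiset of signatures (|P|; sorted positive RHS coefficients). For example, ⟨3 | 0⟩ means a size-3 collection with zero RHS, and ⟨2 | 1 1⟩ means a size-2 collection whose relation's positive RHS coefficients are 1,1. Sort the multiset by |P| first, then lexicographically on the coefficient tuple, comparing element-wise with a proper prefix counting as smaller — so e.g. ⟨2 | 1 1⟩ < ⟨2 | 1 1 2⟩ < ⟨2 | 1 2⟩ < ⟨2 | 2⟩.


Minimal non-faces — 14 found among 10 rays, 24 max cones:

  {1,9}:  v_{1} + v_{9} = 0 ; sig = ⟨2 | 0⟩
  {3,6}:  v_{3} + v_{6} = v_{4} ; sig = ⟨2 | 1⟩
  {4,9}:  v_{4} + v_{9} = v_{2} + v_{5} + v_{10} ; sig = ⟨2 | 1 1 1⟩
  {3,8}:  v_{3} + v_{8} = v_{2} + 2·v_{4} + v_{5} + v_{7} ; sig = ⟨2 | 1 1 1 2⟩
  {8,9}:  v_{8} + v_{9} = 2·v_{2} + 2·v_{5} + v_{6} + v_{7} + v_{10} ; sig = ⟨2 | 1 1 1 2 2⟩
  {1,8}:  v_{1} + v_{8} = v_{2} + 3·v_{4} + v_{5} + 2·v_{7} ; sig = ⟨2 | 1 1 2 3⟩
  {1,6}:  v_{1} + v_{6} = 2·v_{4} + v_{7} ; sig = ⟨2 | 1 2⟩
  {6,9}:  v_{6} + v_{9} = 2·v_{2} + 2·v_{5} + v_{7} + 2·v_{10} ; sig = ⟨2 | 1 2 2 2⟩
  {8,10}:  v_{8} + v_{10} = 2·v_{6} ; sig = ⟨2 | 2⟩
  {3,4,7}:  v_{3} + v_{4} + v_{7} = v_{1} ; sig = ⟨3 | 1⟩
  {1,2,5,10}:  v_{1} + v_{2} + v_{5} + v_{10} = v_{4} ; sig = ⟨4 | 1⟩
  {2,3,5,7,10}:  v_{2} + v_{3} + v_{5} + v_{7} + v_{10} = 0 ; sig = ⟨5 | 0⟩
  {2,4,5,6,7}:  v_{2} + v_{4} + v_{5} + v_{6} + v_{7} = v_{8} ; sig = ⟨5 | 1⟩
  {2,4,5,7,10}:  v_{2} + v_{4} + v_{5} + v_{7} + v_{10} = v_{6} ; sig = ⟨5 | 1⟩

Sorted signature multiset PRS(X):
[⟨2 | 0⟩, ⟨2 | 1⟩, ⟨2 | 1 1 1⟩, ⟨2 | 1 1 1 2⟩, ⟨2 | 1 1 1 2 2⟩, ⟨2 | 1 1 2 3⟩, ⟨2 | 1 2⟩, ⟨2 | 1 2 2 2⟩, ⟨2 | 2⟩, ⟨3 | 1⟩, ⟨4 | 1⟩, ⟨5 | 0⟩, ⟨5 | 1⟩, ⟨5 | 1⟩]


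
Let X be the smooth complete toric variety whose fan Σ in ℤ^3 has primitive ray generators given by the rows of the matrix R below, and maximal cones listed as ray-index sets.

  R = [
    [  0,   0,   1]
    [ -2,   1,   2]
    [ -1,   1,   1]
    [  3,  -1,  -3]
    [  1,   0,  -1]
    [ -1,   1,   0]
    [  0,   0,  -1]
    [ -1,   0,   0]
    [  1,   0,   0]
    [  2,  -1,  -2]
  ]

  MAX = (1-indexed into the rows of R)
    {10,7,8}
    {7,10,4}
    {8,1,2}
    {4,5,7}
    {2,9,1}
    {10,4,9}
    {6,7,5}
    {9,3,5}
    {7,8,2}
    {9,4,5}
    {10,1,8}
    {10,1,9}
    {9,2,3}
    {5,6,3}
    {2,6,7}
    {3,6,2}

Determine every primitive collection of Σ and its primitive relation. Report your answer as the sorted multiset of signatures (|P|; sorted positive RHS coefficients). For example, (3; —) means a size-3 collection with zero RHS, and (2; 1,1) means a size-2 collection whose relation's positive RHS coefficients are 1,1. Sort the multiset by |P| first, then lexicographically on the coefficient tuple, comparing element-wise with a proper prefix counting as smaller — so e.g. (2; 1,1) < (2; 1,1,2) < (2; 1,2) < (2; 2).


21 minimal non-faces of Δ(Σ) (on 10 rays):

  P={1,7}:  v_{1} + v_{7} = 0  →  sig = (2; —)
  P={2,10}:  v_{2} + v_{10} = 0  →  sig = (2; —)
  P={8,9}:  v_{8} + v_{9} = 0  →  sig = (2; —)
  P={1,5}:  v_{1} + v_{5} = v_{9}  →  sig = (2; 1)
  P={1,6}:  v_{1} + v_{6} = v_{3}  →  sig = (2; 1)
  P={2,4}:  v_{2} + v_{4} = v_{5}  →  sig = (2; 1)
  P={2,5}:  v_{2} + v_{5} = v_{3}  →  sig = (2; 1)
  P={3,7}:  v_{3} + v_{7} = v_{6}  →  sig = (2; 1)
  P={3,10}:  v_{3} + v_{10} = v_{5}  →  sig = (2; 1)
  P={5,8}:  v_{5} + v_{8} = v_{7}  →  sig = (2; 1)
  P={5,10}:  v_{5} + v_{10} = v_{4}  →  sig = (2; 1)
  P={7,9}:  v_{7} + v_{9} = v_{5}  →  sig = (2; 1)
  P={1,3}:  v_{1} + v_{3} = v_{2} + v_{9}  →  sig = (2; 1,1)
  P={1,4}:  v_{1} + v_{4} = v_{9} + v_{10}  →  sig = (2; 1,1)
  P={3,8}:  v_{3} + v_{8} = v_{2} + v_{7}  →  sig = (2; 1,1)
  P={4,8}:  v_{4} + v_{8} = v_{7} + v_{10}  →  sig = (2; 1,1)
  P={6,9}:  v_{6} + v_{9} = v_{3} + v_{5}  →  sig = (2; 1,1)
  P={6,10}:  v_{6} + v_{10} = v_{5} + v_{7}  →  sig = (2; 1,1)
  P={4,6}:  v_{4} + v_{6} = 2·v_{5} + v_{7}  →  sig = (2; 1,2)
  P={6,8}:  v_{6} + v_{8} = v_{2} + 2·v_{7}  →  sig = (2; 1,2)
  P={3,4}:  v_{3} + v_{4} = 2·v_{5}  →  sig = (2; 2)

so the primitive-relation signature multiset is
[(2; —), (2; —), (2; —), (2; 1), (2; 1), (2; 1), (2; 1), (2; 1), (2; 1), (2; 1), (2; 1), (2; 1), (2; 1,1), (2; 1,1), (2; 1,1), (2; 1,1), (2; 1,1), (2; 1,1), (2; 1,2), (2; 1,2), (2; 2)]


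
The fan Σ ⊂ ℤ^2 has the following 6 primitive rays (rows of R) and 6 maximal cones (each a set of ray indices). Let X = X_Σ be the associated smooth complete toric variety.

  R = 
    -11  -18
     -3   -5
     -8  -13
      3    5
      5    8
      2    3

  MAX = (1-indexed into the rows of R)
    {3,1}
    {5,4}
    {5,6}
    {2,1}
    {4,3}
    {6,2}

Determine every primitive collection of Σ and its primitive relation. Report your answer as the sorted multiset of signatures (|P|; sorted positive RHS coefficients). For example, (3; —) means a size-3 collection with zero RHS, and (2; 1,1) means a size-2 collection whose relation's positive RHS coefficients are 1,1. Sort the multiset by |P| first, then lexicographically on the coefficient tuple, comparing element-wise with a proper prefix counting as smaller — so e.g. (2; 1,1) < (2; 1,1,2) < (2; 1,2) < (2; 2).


Δ(Σ) — 6 vertices, 9 min non-faces:

  • {2,4}:  v_{2} + v_{4} = 0  ⟹  sig = (2; —)
  • {1,4}:  v_{1} + v_{4} = v_{3}  ⟹  sig = (2; 1)
  • {2,3}:  v_{2} + v_{3} = v_{1}  ⟹  sig = (2; 1)
  • {2,5}:  v_{2} + v_{5} = v_{6}  ⟹  sig = (2; 1)
  • {3,5}:  v_{3} + v_{5} = v_{2}  ⟹  sig = (2; 1)
  • {4,6}:  v_{4} + v_{6} = v_{5}  ⟹  sig = (2; 1)
  • {1,5}:  v_{1} + v_{5} = 2·v_{2}  ⟹  sig = (2; 2)
  • {3,6}:  v_{3} + v_{6} = 2·v_{2}  ⟹  sig = (2; 2)
  • {1,6}:  v_{1} + v_{6} = 3·v_{2}  ⟹  sig = (2; 3)

so the primitive-relation signature multiset is
    |P|=2: 9 collections, coeffs (), (1), (1), (1), (1), (1), (2), (2), (3)


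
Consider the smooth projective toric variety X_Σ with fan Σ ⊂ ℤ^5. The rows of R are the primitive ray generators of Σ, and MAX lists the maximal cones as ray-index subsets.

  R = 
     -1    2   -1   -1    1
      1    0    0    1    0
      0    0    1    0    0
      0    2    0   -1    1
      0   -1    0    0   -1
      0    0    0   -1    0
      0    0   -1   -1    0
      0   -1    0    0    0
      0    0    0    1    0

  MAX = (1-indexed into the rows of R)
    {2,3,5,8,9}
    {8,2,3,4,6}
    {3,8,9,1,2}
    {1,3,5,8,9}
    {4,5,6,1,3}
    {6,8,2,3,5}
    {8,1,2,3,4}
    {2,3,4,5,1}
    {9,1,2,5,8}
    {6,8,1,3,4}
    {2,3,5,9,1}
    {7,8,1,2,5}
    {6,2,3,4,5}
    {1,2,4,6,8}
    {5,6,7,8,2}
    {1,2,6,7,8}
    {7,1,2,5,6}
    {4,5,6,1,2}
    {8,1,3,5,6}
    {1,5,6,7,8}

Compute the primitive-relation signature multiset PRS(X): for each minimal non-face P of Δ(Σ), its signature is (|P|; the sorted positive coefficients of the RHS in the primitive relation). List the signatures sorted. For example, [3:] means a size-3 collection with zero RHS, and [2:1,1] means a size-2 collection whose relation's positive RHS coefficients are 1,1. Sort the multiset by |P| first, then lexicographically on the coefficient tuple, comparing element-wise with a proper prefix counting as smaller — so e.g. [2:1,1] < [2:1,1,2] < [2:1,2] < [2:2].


9 minimal non-faces of Δ(Σ) (on 9 rays):

  P={6,9}:  v_{6} + v_{9} = 0 — sig = [2:]
  P={3,7}:  v_{3} + v_{7} = v_{6} — sig = [2:1]
  P={4,9}:  v_{4} + v_{9} = v_{1} + v_{2} + v_{3} — sig = [2:1,1,1]
  P={7,9}:  v_{7} + v_{9} = v_{1} + v_{2} + v_{5} + v_{8} — sig = [2:1,1,1,1]
  P={4,7}:  v_{4} + v_{7} = v_{1} + v_{2} + 2·v_{6} — sig = [2:1,1,2]
  P={4,5,8}:  v_{4} + v_{5} + v_{8} = v_{6} — sig = [3:1]
  P={1,2,3,6}:  v_{1} + v_{2} + v_{3} + v_{6} = v_{4} — sig = [4:1]
  P={1,2,3,5,8}:  v_{1} + v_{2} + v_{3} + v_{5} + v_{8} = 0 — sig = [5:]
  P={1,2,5,6,8}:  v_{1} + v_{2} + v_{5} + v_{6} + v_{8} = v_{7} — sig = [5:1]

Hence PRS(X_Σ) =
    |P|=2: 5 collections, coeffs (), (1), (1,1,1), (1,1,1,1), (1,1,2)
    |P|=3: 1 collection, coeffs (1)
    |P|=4: 1 collection, coeffs (1)
    |P|=5: 2 collections, coeffs (), (1)


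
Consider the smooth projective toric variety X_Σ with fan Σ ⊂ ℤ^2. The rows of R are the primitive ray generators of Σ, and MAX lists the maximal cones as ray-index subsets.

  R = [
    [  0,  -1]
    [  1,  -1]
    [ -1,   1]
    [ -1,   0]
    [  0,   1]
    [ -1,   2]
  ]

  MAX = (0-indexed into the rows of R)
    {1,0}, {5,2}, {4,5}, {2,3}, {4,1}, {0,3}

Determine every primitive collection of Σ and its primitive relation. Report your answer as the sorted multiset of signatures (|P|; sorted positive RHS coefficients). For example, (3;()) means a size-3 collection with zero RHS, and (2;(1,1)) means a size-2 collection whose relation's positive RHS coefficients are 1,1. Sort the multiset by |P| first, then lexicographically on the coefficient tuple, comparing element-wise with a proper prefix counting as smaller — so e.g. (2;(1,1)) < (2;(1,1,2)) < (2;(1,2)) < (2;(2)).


Σ has 9 primitive collections:

  P = {0,4}:  v_{0} + v_{4} = 0 ; sig = (2;())
  P = {1,2}:  v_{1} + v_{2} = 0 ; sig = (2;())
  P = {0,2}:  v_{0} + v_{2} = v_{3} ; sig = (2;(1))
  P = {0,5}:  v_{0} + v_{5} = v_{2} ; sig = (2;(1))
  P = {1,3}:  v_{1} + v_{3} = v_{0} ; sig = (2;(1))
  P = {1,5}:  v_{1} + v_{5} = v_{4} ; sig = (2;(1))
  P = {2,4}:  v_{2} + v_{4} = v_{5} ; sig = (2;(1))
  P = {3,4}:  v_{3} + v_{4} = v_{2} ; sig = (2;(1))
  P = {3,5}:  v_{3} + v_{5} = 2·v_{2} ; sig = (2;(2))

Sorted signature multiset PRS(X):
{ (2;()) ×2,  (2;(1)) ×6,  (2;(2)) }


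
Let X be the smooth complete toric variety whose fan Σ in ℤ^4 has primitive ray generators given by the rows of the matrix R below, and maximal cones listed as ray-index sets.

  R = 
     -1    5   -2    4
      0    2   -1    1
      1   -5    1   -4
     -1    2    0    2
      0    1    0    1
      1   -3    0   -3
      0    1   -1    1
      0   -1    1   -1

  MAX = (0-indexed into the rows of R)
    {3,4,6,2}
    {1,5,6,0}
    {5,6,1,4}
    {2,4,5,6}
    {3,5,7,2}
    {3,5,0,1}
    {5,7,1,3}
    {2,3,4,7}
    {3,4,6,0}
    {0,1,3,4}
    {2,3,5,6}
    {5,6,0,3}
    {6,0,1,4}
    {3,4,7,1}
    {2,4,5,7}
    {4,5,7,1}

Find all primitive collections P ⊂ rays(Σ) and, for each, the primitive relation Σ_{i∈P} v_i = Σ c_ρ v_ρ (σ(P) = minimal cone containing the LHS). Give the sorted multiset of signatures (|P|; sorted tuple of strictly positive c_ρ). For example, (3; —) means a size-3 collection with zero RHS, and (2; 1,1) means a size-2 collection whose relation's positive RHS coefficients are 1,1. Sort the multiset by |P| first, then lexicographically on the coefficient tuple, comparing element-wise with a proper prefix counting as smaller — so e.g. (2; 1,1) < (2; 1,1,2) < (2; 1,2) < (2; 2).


The 7 primitive collections of Σ (r=8, n=4):

  P={6,7}:  v_{6} + v_{7} = 0  ⇒ sig = (2; —)
  P={1,2}:  v_{1} + v_{2} = v_{5}  ⇒ sig = (2; 1)
  P={0,7}:  v_{0} + v_{7} = v_{1} + v_{3}  ⇒ sig = (2; 1,1)
  P={0,2}:  v_{0} + v_{2} = v_{3} + v_{5} + v_{6}  ⇒ sig = (2; 1,1,1)
  P={3,4,5}:  v_{3} + v_{4} + v_{5} = 0  ⇒ sig = (3; —)
  P={1,3,6}:  v_{1} + v_{3} + v_{6} = v_{0}  ⇒ sig = (3; 1)
  P={0,4,5}:  v_{0} + v_{4} + v_{5} = v_{1} + v_{6}  ⇒ sig = (3; 1,1)

Hence PRS(X_Σ) =
{ (2; —),  (2; 1),  (2; 1,1),  (2; 1,1,1),  (3; —),  (3; 1),  (3; 1,1) }


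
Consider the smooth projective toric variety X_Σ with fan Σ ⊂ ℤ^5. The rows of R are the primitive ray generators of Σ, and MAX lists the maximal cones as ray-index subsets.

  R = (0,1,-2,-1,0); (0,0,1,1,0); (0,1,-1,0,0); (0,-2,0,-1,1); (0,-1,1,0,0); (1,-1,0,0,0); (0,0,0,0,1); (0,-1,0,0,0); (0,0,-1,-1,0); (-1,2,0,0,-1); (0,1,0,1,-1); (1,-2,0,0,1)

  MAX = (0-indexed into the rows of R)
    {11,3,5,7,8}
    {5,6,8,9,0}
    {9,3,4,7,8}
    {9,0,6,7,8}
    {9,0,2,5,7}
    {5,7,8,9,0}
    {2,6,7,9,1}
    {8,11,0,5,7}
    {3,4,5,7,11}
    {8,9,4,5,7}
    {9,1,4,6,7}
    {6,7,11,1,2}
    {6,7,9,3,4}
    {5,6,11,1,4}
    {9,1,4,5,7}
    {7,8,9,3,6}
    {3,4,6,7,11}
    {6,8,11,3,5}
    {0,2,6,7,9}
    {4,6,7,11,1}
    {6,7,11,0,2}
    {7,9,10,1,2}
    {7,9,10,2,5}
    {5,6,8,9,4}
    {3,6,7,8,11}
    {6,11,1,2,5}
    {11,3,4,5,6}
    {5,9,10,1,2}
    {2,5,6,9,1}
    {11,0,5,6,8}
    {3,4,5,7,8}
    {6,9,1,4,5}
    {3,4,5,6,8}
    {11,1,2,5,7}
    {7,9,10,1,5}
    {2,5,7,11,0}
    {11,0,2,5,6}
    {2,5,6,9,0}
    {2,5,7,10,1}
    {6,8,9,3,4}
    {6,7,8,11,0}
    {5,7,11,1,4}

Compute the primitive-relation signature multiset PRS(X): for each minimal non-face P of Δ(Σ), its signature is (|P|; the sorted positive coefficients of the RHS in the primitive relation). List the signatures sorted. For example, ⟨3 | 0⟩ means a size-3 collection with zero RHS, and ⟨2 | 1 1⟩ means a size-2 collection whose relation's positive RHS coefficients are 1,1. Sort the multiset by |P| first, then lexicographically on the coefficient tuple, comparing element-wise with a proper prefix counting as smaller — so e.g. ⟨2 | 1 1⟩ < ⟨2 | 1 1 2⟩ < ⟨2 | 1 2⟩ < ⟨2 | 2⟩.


Σ has 20 primitive collections:

  P={1,8}:  v_{1} + v_{8} = 0  ⟹  sig = ⟨2 | 0⟩
  P={2,4}:  v_{2} + v_{4} = 0  ⟹  sig = ⟨2 | 0⟩
  P={9,11}:  v_{9} + v_{11} = 0  ⟹  sig = ⟨2 | 0⟩
  P={0,1}:  v_{0} + v_{1} = v_{2}  ⟹  sig = ⟨2 | 1⟩
  P={0,4}:  v_{0} + v_{4} = v_{8}  ⟹  sig = ⟨2 | 1⟩
  P={2,8}:  v_{2} + v_{8} = v_{0}  ⟹  sig = ⟨2 | 1⟩
  P={3,10}:  v_{3} + v_{10} = v_{7}  ⟹  sig = ⟨2 | 1⟩
  P={6,10}:  v_{6} + v_{10} = v_{1} + v_{2}  ⟹  sig = ⟨2 | 1 1⟩
  P={1,3}:  v_{1} + v_{3} = v_{4} + v_{6} + v_{7}  ⟹  sig = ⟨2 | 1 1 1⟩
  P={2,3}:  v_{2} + v_{3} = v_{6} + v_{7} + v_{8}  ⟹  sig = ⟨2 | 1 1 1⟩
  P={4,10}:  v_{4} + v_{10} = v_{1} + v_{5} + v_{7} + v_{9}  ⟹  sig = ⟨2 | 1 1 1 1⟩
  P={8,10}:  v_{8} + v_{10} = v_{2} + v_{5} + v_{7} + v_{9}  ⟹  sig = ⟨2 | 1 1 1 1⟩
  P={10,11}:  v_{10} + v_{11} = v_{1} + v_{2} + v_{5} + v_{7}  ⟹  sig = ⟨2 | 1 1 1 1⟩
  P={0,10}:  v_{0} + v_{10} = 2·v_{2} + v_{5} + v_{7} + v_{9}  ⟹  sig = ⟨2 | 1 1 1 2⟩
  P={0,3}:  v_{0} + v_{3} = v_{6} + v_{7} + 2·v_{8}  ⟹  sig = ⟨2 | 1 1 2⟩
  P={5,6,7}:  v_{5} + v_{6} + v_{7} = v_{11}  ⟹  sig = ⟨3 | 1⟩
  P={3,5,9}:  v_{3} + v_{5} + v_{9} = v_{4} + v_{8}  ⟹  sig = ⟨3 | 1 1⟩
  P={4,8,11}:  v_{4} + v_{8} + v_{11} = v_{3} + v_{5}  ⟹  sig = ⟨3 | 1 1⟩
  P={4,6,7,8}:  v_{4} + v_{6} + v_{7} + v_{8} = v_{3}  ⟹  sig = ⟨4 | 1⟩
  P={1,2,5,7,9}:  v_{1} + v_{2} + v_{5} + v_{7} + v_{9} = v_{10}  ⟹  sig = ⟨5 | 1⟩

Hence PRS(X_Σ) =
    ⟨2 | 0⟩
    ⟨2 | 0⟩
    ⟨2 | 0⟩
    ⟨2 | 1⟩
    ⟨2 | 1⟩
    ⟨2 | 1⟩
    ⟨2 | 1⟩
    ⟨2 | 1 1⟩
    ⟨2 | 1 1 1⟩
    ⟨2 | 1 1 1⟩
    ⟨2 | 1 1 1 1⟩
    ⟨2 | 1 1 1 1⟩
    ⟨2 | 1 1 1 1⟩
    ⟨2 | 1 1 1 2⟩
    ⟨2 | 1 1 2⟩
    ⟨3 | 1⟩
    ⟨3 | 1 1⟩
    ⟨3 | 1 1⟩
    ⟨4 | 1⟩
    ⟨5 | 1⟩


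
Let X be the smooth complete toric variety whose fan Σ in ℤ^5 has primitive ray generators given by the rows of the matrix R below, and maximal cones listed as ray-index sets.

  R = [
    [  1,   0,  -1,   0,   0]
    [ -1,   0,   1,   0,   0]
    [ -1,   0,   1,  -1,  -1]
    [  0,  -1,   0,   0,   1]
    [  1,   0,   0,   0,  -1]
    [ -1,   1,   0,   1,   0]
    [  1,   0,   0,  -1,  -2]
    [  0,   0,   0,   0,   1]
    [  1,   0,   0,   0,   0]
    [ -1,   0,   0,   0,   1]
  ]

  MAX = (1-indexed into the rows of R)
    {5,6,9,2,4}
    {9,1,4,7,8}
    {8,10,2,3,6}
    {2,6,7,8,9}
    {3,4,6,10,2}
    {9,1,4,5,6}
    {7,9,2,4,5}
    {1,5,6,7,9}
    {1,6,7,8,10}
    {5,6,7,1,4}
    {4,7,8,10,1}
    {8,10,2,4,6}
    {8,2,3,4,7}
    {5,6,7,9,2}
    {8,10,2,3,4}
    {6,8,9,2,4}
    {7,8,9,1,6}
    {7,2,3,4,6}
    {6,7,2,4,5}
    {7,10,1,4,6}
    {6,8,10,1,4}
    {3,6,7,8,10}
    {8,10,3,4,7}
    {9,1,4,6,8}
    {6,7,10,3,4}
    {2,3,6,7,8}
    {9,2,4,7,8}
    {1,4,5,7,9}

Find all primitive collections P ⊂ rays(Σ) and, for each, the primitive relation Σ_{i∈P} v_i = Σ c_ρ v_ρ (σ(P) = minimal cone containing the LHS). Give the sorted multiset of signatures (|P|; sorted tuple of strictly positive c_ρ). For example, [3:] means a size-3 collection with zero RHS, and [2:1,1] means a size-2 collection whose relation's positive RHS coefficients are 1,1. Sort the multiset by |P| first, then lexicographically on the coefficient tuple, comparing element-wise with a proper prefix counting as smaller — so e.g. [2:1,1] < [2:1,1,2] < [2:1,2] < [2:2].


The 11 primitive collections of Σ (r=10, n=5):

  • {1,2}:  v_{1} + v_{2} = 0  ⇒ sig = [2:]
  • {5,10}:  v_{5} + v_{10} = 0  ⇒ sig = [2:]
  • {5,8}:  v_{5} + v_{8} = v_{9}  ⇒ sig = [2:1]
  • {9,10}:  v_{9} + v_{10} = v_{8}  ⇒ sig = [2:1]
  • {1,3}:  v_{1} + v_{3} = v_{7} + v_{10}  ⇒ sig = [2:1,1]
  • {3,5}:  v_{3} + v_{5} = v_{2} + v_{7}  ⇒ sig = [2:1,1]
  • {3,9}:  v_{3} + v_{9} = v_{2} + v_{7} + v_{8}  ⇒ sig = [2:1,1,1]
  • {2,7,10}:  v_{2} + v_{7} + v_{10} = v_{3}  ⇒ sig = [3:1]
  • {4,6,7,8}:  v_{4} + v_{6} + v_{7} + v_{8} = 0  ⇒ sig = [4:]
  • {4,6,7,9}:  v_{4} + v_{6} + v_{7} + v_{9} = v_{5}  ⇒ sig = [4:1]
  • {3,4,6,8}:  v_{3} + v_{4} + v_{6} + v_{8} = v_{2} + v_{10}  ⇒ sig = [4:1,1]

Hence PRS(X_Σ) =
    [2:]
    [2:]
    [2:1]
    [2:1]
    [2:1,1]
    [2:1,1]
    [2:1,1,1]
    [3:1]
    [4:]
    [4:1]
    [4:1,1]


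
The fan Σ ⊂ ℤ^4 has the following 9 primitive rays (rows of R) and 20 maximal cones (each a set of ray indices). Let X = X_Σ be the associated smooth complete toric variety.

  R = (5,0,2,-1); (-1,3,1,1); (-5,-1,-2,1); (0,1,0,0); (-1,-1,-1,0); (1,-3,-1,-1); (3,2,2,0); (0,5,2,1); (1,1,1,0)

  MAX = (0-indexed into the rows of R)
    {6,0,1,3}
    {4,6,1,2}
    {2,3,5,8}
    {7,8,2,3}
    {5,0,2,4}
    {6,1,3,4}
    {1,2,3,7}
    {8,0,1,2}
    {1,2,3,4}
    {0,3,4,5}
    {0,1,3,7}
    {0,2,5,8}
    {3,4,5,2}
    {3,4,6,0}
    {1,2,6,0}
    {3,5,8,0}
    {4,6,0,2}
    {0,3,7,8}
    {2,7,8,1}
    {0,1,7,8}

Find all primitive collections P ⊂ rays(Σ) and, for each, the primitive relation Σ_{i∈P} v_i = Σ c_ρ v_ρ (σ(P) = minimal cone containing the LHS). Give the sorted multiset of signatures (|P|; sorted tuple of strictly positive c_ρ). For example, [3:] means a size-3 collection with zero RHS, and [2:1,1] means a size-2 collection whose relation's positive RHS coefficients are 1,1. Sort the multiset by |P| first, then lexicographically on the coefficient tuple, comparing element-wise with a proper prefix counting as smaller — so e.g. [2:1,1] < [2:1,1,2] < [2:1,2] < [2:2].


Σ has 12 primitive collections:

  {1,5}:  v_{1} + v_{5} = 0  ⟹  sig = [2:]
  {4,8}:  v_{4} + v_{8} = 0  ⟹  sig = [2:]
  {4,7}:  v_{4} + v_{7} = v_{1} + v_{3}  ⟹  sig = [2:1,1]
  {5,6}:  v_{5} + v_{6} = v_{0} + v_{4}  ⟹  sig = [2:1,1]
  {5,7}:  v_{5} + v_{7} = v_{3} + v_{8}  ⟹  sig = [2:1,1]
  {6,8}:  v_{6} + v_{8} = v_{0} + v_{1}  ⟹  sig = [2:1,1]
  {6,7}:  v_{6} + v_{7} = v_{0} + 2·v_{1} + v_{3}  ⟹  sig = [2:1,1,2]
  {0,2,3}:  v_{0} + v_{2} + v_{3} = 0  ⟹  sig = [3:]
  {0,1,4}:  v_{0} + v_{1} + v_{4} = v_{6}  ⟹  sig = [3:1]
  {1,3,8}:  v_{1} + v_{3} + v_{8} = v_{7}  ⟹  sig = [3:1]
  {0,2,7}:  v_{0} + v_{2} + v_{7} = v_{1} + v_{8}  ⟹  sig = [3:1,1]
  {2,3,6}:  v_{2} + v_{3} + v_{6} = v_{1} + v_{4}  ⟹  sig = [3:1,1]

so the primitive-relation signature multiset is
[[2:], [2:], [2:1,1], [2:1,1], [2:1,1], [2:1,1], [2:1,1,2], [3:], [3:1], [3:1], [3:1,1], [3:1,1]]


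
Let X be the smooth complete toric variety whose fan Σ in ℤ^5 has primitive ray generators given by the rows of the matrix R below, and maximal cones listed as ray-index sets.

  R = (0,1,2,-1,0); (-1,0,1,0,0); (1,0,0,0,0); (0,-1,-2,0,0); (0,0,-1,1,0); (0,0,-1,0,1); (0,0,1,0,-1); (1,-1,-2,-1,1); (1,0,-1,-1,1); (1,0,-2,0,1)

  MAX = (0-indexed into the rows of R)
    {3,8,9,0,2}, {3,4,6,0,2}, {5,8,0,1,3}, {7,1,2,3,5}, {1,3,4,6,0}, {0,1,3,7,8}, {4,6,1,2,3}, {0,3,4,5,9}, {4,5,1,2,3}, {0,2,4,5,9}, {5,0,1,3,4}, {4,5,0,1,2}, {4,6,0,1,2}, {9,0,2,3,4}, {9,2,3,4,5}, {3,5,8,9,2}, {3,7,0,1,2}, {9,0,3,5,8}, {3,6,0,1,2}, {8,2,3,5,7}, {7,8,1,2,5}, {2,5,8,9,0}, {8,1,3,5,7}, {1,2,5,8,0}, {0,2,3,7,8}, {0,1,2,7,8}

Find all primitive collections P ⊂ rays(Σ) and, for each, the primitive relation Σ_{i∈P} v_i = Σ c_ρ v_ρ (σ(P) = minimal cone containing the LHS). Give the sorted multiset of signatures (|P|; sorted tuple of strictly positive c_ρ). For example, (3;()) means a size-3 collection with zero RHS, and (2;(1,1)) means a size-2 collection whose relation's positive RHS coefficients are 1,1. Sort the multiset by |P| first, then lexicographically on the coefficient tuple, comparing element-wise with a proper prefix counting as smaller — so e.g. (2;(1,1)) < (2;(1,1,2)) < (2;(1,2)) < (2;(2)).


|primitive collections| = 12. Relations:

  • {5,6}:  v_{5} + v_{6} = 0  ⇒ sig = (2;())
  • {1,9}:  v_{1} + v_{9} = v_{5}  ⇒ sig = (2;(1))
  • {4,8}:  v_{4} + v_{8} = v_{9}  ⇒ sig = (2;(1))
  • {4,7}:  v_{4} + v_{7} = v_{2} + v_{3} + v_{5}  ⇒ sig = (2;(1,1,1))
  • {6,8}:  v_{6} + v_{8} = v_{0} + v_{2} + v_{3}  ⇒ sig = (2;(1,1,1))
  • {6,9}:  v_{6} + v_{9} = v_{0} + v_{2} + v_{3} + v_{4}  ⇒ sig = (2;(1,1,1,1))
  • {7,9}:  v_{7} + v_{9} = v_{2} + v_{3} + v_{5} + v_{8}  ⇒ sig = (2;(1,1,1,1))
  • {6,7}:  v_{6} + v_{7} = v_{0} + v_{1} + 2·v_{2} + 2·v_{3}  ⇒ sig = (2;(1,1,2,2))
  • {0,5,7}:  v_{0} + v_{5} + v_{7} = v_{1} + 2·v_{8}  ⇒ sig = (3;(1,2))
  • {0,2,3,5}:  v_{0} + v_{2} + v_{3} + v_{5} = v_{8}  ⇒ sig = (4;(1))
  • {1,2,3,8}:  v_{1} + v_{2} + v_{3} + v_{8} = v_{7}  ⇒ sig = (4;(1))
  • {0,1,2,3,4}:  v_{0} + v_{1} + v_{2} + v_{3} + v_{4} = 0  ⇒ sig = (5;())

Sorted signature multiset PRS(X):
[(2;()), (2;(1)), (2;(1)), (2;(1,1,1)), (2;(1,1,1)), (2;(1,1,1,1)), (2;(1,1,1,1)), (2;(1,1,2,2)), (3;(1,2)), (4;(1)), (4;(1)), (5;())]


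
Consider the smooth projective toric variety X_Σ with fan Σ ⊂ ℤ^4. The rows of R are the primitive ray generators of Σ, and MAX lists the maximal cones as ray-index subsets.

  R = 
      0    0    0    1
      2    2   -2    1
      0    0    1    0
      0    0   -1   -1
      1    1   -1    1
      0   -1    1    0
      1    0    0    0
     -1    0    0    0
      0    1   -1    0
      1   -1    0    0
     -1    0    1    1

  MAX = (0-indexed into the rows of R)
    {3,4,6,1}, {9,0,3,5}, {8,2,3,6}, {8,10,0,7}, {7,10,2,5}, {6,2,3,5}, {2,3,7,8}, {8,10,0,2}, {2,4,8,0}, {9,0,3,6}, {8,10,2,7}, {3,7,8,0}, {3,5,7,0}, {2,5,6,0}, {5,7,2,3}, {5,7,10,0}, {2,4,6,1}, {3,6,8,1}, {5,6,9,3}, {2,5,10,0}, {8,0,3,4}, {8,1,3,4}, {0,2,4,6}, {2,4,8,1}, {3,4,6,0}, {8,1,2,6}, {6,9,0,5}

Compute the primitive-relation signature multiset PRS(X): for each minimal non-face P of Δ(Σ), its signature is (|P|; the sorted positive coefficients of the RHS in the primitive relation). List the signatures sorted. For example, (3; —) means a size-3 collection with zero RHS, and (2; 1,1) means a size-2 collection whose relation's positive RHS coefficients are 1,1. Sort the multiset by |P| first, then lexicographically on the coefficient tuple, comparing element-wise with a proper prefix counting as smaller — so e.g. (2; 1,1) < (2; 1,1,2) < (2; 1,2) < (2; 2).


Δ(Σ) — 11 vertices, 24 min non-faces:

  P = {5,8}:  v_{5} + v_{8} = 0 ; sig = (2; —)
  P = {6,7}:  v_{6} + v_{7} = 0 ; sig = (2; —)
  P = {3,10}:  v_{3} + v_{10} = v_{7} ; sig = (2; 1)
  P = {1,5}:  v_{1} + v_{5} = v_{4} + v_{6} ; sig = (2; 1,1)
  P = {1,7}:  v_{1} + v_{7} = v_{4} + v_{8} ; sig = (2; 1,1)
  P = {2,9}:  v_{2} + v_{9} = v_{5} + v_{6} ; sig = (2; 1,1)
  P = {4,5}:  v_{4} + v_{5} = v_{0} + v_{6} ; sig = (2; 1,1)
  P = {4,7}:  v_{4} + v_{7} = v_{0} + v_{8} ; sig = (2; 1,1)
  P = {6,10}:  v_{6} + v_{10} = v_{0} + v_{2} ; sig = (2; 1,1)
  P = {9,10}:  v_{9} + v_{10} = v_{0} + v_{5} ; sig = (2; 1,1)
  P = {7,9}:  v_{7} + v_{9} = v_{0} + v_{3} + v_{5} ; sig = (2; 1,1,1)
  P = {8,9}:  v_{8} + v_{9} = v_{0} + v_{3} + v_{6} ; sig = (2; 1,1,1)
  P = {1,10}:  v_{1} + v_{10} = v_{0} + v_{2} + v_{4} + v_{8} ; sig = (2; 1,1,1,1)
  P = {1,9}:  v_{1} + v_{9} = v_{0} + v_{3} + v_{4} + 2·v_{6} ; sig = (2; 1,1,1,2)
  P = {4,10}:  v_{4} + v_{10} = 2·v_{0} + v_{2} + v_{8} ; sig = (2; 1,1,2)
  P = {4,9}:  v_{4} + v_{9} = 2·v_{0} + v_{3} + 2·v_{6} ; sig = (2; 1,2,2)
  P = {0,1}:  v_{0} + v_{1} = 2·v_{4} ; sig = (2; 2)
  P = {0,2,3}:  v_{0} + v_{2} + v_{3} = 0 ; sig = (3; —)
  P = {0,2,7}:  v_{0} + v_{2} + v_{7} = v_{10} ; sig = (3; 1)
  P = {0,6,8}:  v_{0} + v_{6} + v_{8} = v_{4} ; sig = (3; 1)
  P = {4,6,8}:  v_{4} + v_{6} + v_{8} = v_{1} ; sig = (3; 1)
  P = {2,3,4}:  v_{2} + v_{3} + v_{4} = v_{6} + v_{8} ; sig = (3; 1,1)
  P = {1,2,3}:  v_{1} + v_{2} + v_{3} = 2·v_{6} + 2·v_{8} ; sig = (3; 2,2)
  P = {0,3,5,6}:  v_{0} + v_{3} + v_{5} + v_{6} = v_{9} ; sig = (4; 1)

Hence PRS(X_Σ) =
    (2; —)
    (2; —)
    (2; 1)
    (2; 1,1)
    (2; 1,1)
    (2; 1,1)
    (2; 1,1)
    (2; 1,1)
    (2; 1,1)
    (2; 1,1)
    (2; 1,1,1)
    (2; 1,1,1)
    (2; 1,1,1,1)
    (2; 1,1,1,2)
    (2; 1,1,2)
    (2; 1,2,2)
    (2; 2)
    (3; —)
    (3; 1)
    (3; 1)
    (3; 1)
    (3; 1,1)
    (3; 2,2)
    (4; 1)


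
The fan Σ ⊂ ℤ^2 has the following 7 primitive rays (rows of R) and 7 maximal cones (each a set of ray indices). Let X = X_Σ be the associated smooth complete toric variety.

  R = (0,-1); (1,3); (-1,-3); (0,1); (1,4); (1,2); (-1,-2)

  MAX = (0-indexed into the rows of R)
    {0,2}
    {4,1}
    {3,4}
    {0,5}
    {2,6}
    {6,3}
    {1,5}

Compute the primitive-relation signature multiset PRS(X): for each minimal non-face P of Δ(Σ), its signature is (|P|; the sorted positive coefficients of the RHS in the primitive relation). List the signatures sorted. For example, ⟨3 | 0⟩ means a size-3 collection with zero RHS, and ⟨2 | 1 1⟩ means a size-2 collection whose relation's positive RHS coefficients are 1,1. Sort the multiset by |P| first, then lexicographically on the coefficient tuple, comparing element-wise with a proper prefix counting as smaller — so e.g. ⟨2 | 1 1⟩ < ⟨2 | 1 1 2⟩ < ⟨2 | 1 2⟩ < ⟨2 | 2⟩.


Primitive collections (14):

  P={0,3}:  v_{0} + v_{3} = 0  →  sig = ⟨2 | 0⟩
  P={1,2}:  v_{1} + v_{2} = 0  →  sig = ⟨2 | 0⟩
  P={5,6}:  v_{5} + v_{6} = 0  →  sig = ⟨2 | 0⟩
  P={0,1}:  v_{0} + v_{1} = v_{5}  →  sig = ⟨2 | 1⟩
  P={0,4}:  v_{0} + v_{4} = v_{1}  →  sig = ⟨2 | 1⟩
  P={0,6}:  v_{0} + v_{6} = v_{2}  →  sig = ⟨2 | 1⟩
  P={1,3}:  v_{1} + v_{3} = v_{4}  →  sig = ⟨2 | 1⟩
  P={1,6}:  v_{1} + v_{6} = v_{3}  →  sig = ⟨2 | 1⟩
  P={2,3}:  v_{2} + v_{3} = v_{6}  →  sig = ⟨2 | 1⟩
  P={2,4}:  v_{2} + v_{4} = v_{3}  →  sig = ⟨2 | 1⟩
  P={2,5}:  v_{2} + v_{5} = v_{0}  →  sig = ⟨2 | 1⟩
  P={3,5}:  v_{3} + v_{5} = v_{1}  →  sig = ⟨2 | 1⟩
  P={4,5}:  v_{4} + v_{5} = 2·v_{1}  →  sig = ⟨2 | 2⟩
  P={4,6}:  v_{4} + v_{6} = 2·v_{3}  →  sig = ⟨2 | 2⟩

Signatures (|P|; sorted positive RHS coefficients), sorted:
    |P|=2: 14 collections, coeffs (), (), (), (1), (1), (1), (1), (1), (1), (1), (1), (1), (2), (2)


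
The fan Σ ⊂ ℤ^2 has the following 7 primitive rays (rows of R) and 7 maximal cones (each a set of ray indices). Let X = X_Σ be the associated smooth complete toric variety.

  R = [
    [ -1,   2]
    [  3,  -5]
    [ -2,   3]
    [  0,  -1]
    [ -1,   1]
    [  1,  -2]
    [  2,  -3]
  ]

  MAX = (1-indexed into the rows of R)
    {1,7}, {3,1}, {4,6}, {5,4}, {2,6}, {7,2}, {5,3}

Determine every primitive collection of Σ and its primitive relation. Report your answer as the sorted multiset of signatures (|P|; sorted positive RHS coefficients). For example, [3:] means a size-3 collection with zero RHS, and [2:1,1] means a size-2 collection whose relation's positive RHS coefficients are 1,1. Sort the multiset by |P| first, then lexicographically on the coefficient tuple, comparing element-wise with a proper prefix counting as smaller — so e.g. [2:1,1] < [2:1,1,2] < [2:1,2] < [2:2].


The 14 primitive collections of Σ (r=7, n=2):

  • {1,6}:  v_{1} + v_{6} = 0  so sig = [2:]
  • {3,7}:  v_{3} + v_{7} = 0  so sig = [2:]
  • {1,2}:  v_{1} + v_{2} = v_{7}  so sig = [2:1]
  • {1,4}:  v_{1} + v_{4} = v_{5}  so sig = [2:1]
  • {1,5}:  v_{1} + v_{5} = v_{3}  so sig = [2:1]
  • {2,3}:  v_{2} + v_{3} = v_{6}  so sig = [2:1]
  • {3,6}:  v_{3} + v_{6} = v_{5}  so sig = [2:1]
  • {5,6}:  v_{5} + v_{6} = v_{4}  so sig = [2:1]
  • {5,7}:  v_{5} + v_{7} = v_{6}  so sig = [2:1]
  • {6,7}:  v_{6} + v_{7} = v_{2}  so sig = [2:1]
  • {2,5}:  v_{2} + v_{5} = 2·v_{6}  so sig = [2:2]
  • {3,4}:  v_{3} + v_{4} = 2·v_{5}  so sig = [2:2]
  • {4,7}:  v_{4} + v_{7} = 2·v_{6}  so sig = [2:2]
  • {2,4}:  v_{2} + v_{4} = 3·v_{6}  so sig = [2:3]

Signatures (|P|; sorted positive RHS coefficients), sorted:
    |P|=2: 14 collections, coeffs (), (), (1), (1), (1), (1), (1), (1), (1), (1), (2), (2), (2), (3)


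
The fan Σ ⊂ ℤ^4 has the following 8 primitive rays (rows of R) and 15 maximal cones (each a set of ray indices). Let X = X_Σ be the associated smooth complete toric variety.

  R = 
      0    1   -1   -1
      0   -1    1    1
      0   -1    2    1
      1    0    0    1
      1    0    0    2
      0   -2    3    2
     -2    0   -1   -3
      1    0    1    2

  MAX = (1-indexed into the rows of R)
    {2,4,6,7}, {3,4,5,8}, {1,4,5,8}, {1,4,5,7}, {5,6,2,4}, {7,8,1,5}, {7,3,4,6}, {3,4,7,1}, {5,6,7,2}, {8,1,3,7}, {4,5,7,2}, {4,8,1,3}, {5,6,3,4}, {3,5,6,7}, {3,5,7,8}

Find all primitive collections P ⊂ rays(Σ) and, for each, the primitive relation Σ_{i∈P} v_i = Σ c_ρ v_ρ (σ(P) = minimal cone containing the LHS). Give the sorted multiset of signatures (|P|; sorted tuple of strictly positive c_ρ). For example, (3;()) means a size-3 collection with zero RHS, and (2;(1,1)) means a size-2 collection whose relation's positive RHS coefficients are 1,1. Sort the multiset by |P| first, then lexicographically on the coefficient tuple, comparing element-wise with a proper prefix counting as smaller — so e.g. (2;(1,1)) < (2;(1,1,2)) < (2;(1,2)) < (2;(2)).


Σ has 9 primitive collections:

  P = {1,2}:  v_{1} + v_{2} = 0  so sig = (2;())
  P = {1,6}:  v_{1} + v_{6} = v_{3}  so sig = (2;(1))
  P = {2,3}:  v_{2} + v_{3} = v_{6}  so sig = (2;(1))
  P = {2,8}:  v_{2} + v_{8} = v_{3} + v_{5}  so sig = (2;(1,1))
  P = {6,8}:  v_{6} + v_{8} = 2·v_{3} + v_{5}  so sig = (2;(1,2))
  P = {4,7,8}:  v_{4} + v_{7} + v_{8} = 0  so sig = (3;())
  P = {1,3,5}:  v_{1} + v_{3} + v_{5} = v_{8}  so sig = (3;(1))
  P = {3,4,5,7}:  v_{3} + v_{4} + v_{5} + v_{7} = v_{2}  so sig = (4;(1))
  P = {4,5,6,7}:  v_{4} + v_{5} + v_{6} + v_{7} = 2·v_{2}  so sig = (4;(2))

Sorted signature multiset PRS(X):
{ (2;()),  (2;(1)) ×2,  (2;(1,1)),  (2;(1,2)),  (3;()),  (3;(1)),  (4;(1)),  (4;(2)) }


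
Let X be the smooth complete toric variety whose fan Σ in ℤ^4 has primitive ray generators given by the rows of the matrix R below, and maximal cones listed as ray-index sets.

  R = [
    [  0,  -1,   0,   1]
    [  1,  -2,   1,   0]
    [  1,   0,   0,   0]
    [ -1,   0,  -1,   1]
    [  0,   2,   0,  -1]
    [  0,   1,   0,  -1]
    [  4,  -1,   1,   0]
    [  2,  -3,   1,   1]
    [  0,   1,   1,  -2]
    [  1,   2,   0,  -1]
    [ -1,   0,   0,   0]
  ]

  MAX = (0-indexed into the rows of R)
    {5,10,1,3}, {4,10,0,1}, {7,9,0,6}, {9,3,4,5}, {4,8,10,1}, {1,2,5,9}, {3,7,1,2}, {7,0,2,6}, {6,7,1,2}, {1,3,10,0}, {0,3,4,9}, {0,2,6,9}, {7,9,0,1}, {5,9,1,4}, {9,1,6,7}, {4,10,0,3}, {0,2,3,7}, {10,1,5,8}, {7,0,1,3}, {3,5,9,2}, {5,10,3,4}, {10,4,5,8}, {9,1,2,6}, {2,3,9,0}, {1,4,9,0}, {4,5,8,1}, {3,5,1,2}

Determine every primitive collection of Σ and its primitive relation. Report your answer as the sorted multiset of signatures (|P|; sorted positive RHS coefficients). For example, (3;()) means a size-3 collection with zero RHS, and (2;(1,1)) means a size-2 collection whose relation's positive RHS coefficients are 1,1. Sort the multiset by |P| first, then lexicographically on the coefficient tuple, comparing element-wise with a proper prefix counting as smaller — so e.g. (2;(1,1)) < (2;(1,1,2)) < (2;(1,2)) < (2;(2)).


Primitive collections (24):

  P = {0,5}:  v_{0} + v_{5} = 0  →  sig = (2;())
  P = {2,10}:  v_{2} + v_{10} = 0  →  sig = (2;())
  P = {2,4}:  v_{2} + v_{4} = v_{9}  →  sig = (2;(1))
  P = {9,10}:  v_{9} + v_{10} = v_{4}  →  sig = (2;(1))
  P = {3,8}:  v_{3} + v_{8} = v_{5} + v_{10}  →  sig = (2;(1,1))
  P = {5,7}:  v_{5} + v_{7} = v_{1} + v_{2}  →  sig = (2;(1,1))
  P = {6,10}:  v_{6} + v_{10} = v_{7} + v_{9}  →  sig = (2;(1,1))
  P = {7,10}:  v_{7} + v_{10} = v_{0} + v_{1}  →  sig = (2;(1,1))
  P = {0,8}:  v_{0} + v_{8} = v_{1} + v_{4} + v_{10}  →  sig = (2;(1,1,1))
  P = {2,8}:  v_{2} + v_{8} = v_{1} + v_{4} + v_{5}  →  sig = (2;(1,1,1))
  P = {4,7}:  v_{4} + v_{7} = v_{0} + v_{1} + v_{9}  →  sig = (2;(1,1,1))
  P = {5,6}:  v_{5} + v_{6} = v_{1} + 2·v_{2} + v_{9}  →  sig = (2;(1,1,2))
  P = {8,9}:  v_{8} + v_{9} = v_{1} + 2·v_{4} + v_{5}  →  sig = (2;(1,1,2))
  P = {4,6}:  v_{4} + v_{6} = v_{7} + 2·v_{9}  →  sig = (2;(1,2))
  P = {7,8}:  v_{7} + v_{8} = 2·v_{1} + v_{4}  →  sig = (2;(1,2))
  P = {3,6}:  v_{3} + v_{6} = v_{0} + 3·v_{2}  →  sig = (2;(1,3))
  P = {6,8}:  v_{6} + v_{8} = 2·v_{1} + 2·v_{9}  →  sig = (2;(2,2))
  P = {1,3,4}:  v_{1} + v_{3} + v_{4} = 0  →  sig = (3;())
  P = {0,1,2}:  v_{0} + v_{1} + v_{2} = v_{7}  →  sig = (3;(1))
  P = {1,3,9}:  v_{1} + v_{3} + v_{9} = v_{2}  →  sig = (3;(1))
  P = {2,7,9}:  v_{2} + v_{7} + v_{9} = v_{6}  →  sig = (3;(1))
  P = {0,1,6}:  v_{0} + v_{1} + v_{6} = 2·v_{7} + v_{9}  →  sig = (3;(1,2))
  P = {3,7,9}:  v_{3} + v_{7} + v_{9} = v_{0} + 2·v_{2}  →  sig = (3;(1,2))
  P = {1,4,5,10}:  v_{1} + v_{4} + v_{5} + v_{10} = v_{8}  →  sig = (4;(1))

so the primitive-relation signature multiset is
    (2;())
    (2;())
    (2;(1))
    (2;(1))
    (2;(1,1))
    (2;(1,1))
    (2;(1,1))
    (2;(1,1))
    (2;(1,1,1))
    (2;(1,1,1))
    (2;(1,1,1))
    (2;(1,1,2))
    (2;(1,1,2))
    (2;(1,2))
    (2;(1,2))
    (2;(1,3))
    (2;(2,2))
    (3;())
    (3;(1))
    (3;(1))
    (3;(1))
    (3;(1,2))
    (3;(1,2))
    (4;(1))
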